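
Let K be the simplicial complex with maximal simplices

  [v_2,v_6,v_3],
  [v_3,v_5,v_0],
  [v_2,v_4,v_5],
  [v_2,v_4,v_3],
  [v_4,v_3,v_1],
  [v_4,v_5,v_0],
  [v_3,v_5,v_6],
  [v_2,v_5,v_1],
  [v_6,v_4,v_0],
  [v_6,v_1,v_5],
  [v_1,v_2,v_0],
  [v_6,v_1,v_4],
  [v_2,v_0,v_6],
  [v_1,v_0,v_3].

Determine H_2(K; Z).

Fix the vertex order v_0 < v_1 < v_2 < v_3 < v_4 < v_5 < v_6 and write every simplex with vertices in increasing order. Then dim K = 2 and the simplices of K are:

  0-simplices (7): [v_0], [v_1], [v_2], [v_3], [v_4], [v_5], [v_6]
  1-simplices (21): (21 of them)
  2-simplices (14): (14 of them)

Hence C_0 ≅ Z^7, C_1 ≅ Z^21, C_2 ≅ Z^14.

Boundary ∂_1: C_1 → C_0 is given by ∂[p,q] = [q] − [p]. For instance
  ∂[v_4,v_5] = [v_5] − [v_4].
As a 7×21 matrix over Z this has rank 6, with invariant factors (1,1,1,1,1,1).

Boundary ∂_2: C_2 → C_1 acts by ∂[p,q,r] = [q,r] − [p,r] + [p,q]. For instance
  ∂[v_1,v_2,v_5] = [v_2,v_5] − [v_1,v_5] + [v_1,v_2],
  ∂[v_0,v_1,v_3] = [v_1,v_3] − [v_0,v_3] + [v_0,v_1].
The 21×14 boundary matrix has rank 13 and Smith normal form diag(1,1,1,1,1,1,1,1,1,1,1,1,1).

Reading off H_k = ker ∂_k / im ∂_{k+1}:

  H_2: rank ker ∂_2 − rank ∂_3 = (14 − 13) − 0 = 1, and there is no ∂_3, so H_2 ≅ Z.

H_2 = Z.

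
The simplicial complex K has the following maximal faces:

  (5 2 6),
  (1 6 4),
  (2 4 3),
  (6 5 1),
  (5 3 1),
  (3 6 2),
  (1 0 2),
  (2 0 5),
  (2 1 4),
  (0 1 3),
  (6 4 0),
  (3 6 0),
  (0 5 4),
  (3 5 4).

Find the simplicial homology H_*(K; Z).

H_0 = Z,  H_1 = Z^2,  H_2 = Z.

We work with the vertex ordering 0 < 1 < 2 < 3 < 4 < 5 < 6. The simplices of K, each written with vertices in increasing order, are:

  0-simplices (7): [0], [1], [2], [3], [4], [5], [6]
  1-simplices (21): [0,1], [0,2], [0,3], [0,4], [0,5], [0,6], [1,2], [1,3], [1,4], [1,5], [1,6], [2,3], [2,4], [2,5], [2,6], [3,4], [3,5], [3,6], [4,5], [4,6], [5,6]
  2-simplices (14): [0,1,2], [0,1,3], [0,2,5], [0,3,6], [0,4,5], [0,4,6], [1,2,4], [1,3,5], [1,4,6], [1,5,6], [2,3,4], [2,3,6], [2,5,6], [3,4,5]

so the chain groups are C_0 ≅ Z^7, C_1 ≅ Z^21, C_2 ≅ Z^14.

∂_1: C_1 → C_0 maps an edge to its endpoints' difference, ∂[p,q] = q − p. For instance
  ∂[0,4] = [4] − [0].
This gives a 7×21 integer matrix of rank 6; reducing to Smith normal form yields diagonal entries (1,1,1,1,1,1).

∂_2: C_2 → C_1 sends each 2-simplex [p,q,r] to [q,r] − [p,r] + [p,q]. For instance
  ∂[0,1,2] = [1,2] − [0,2] + [0,1],
  ∂[2,3,6] = [3,6] − [2,6] + [2,3].
As a 21×14 matrix over Z this has rank 13, with invariant factors (1,1,1,1,1,1,1,1,1,1,1,1,1).

Now H_k = ker ∂_k / im ∂_{k+1}, so:

  H_0: rank C_0 − rank ∂_1 = 7 − 6 = 1, and the invariant factors of ∂_1 are all 1, so H_0 ≅ Z.
  H_1: rank ker ∂_1 − rank ∂_2 = (21 − 6) − 13 = 2, and the invariant factors of ∂_2 are all 1, so H_1 ≅ Z^2.
  H_2: rank ker ∂_2 − rank ∂_3 = (14 − 13) − 0 = 1, and there is no ∂_3, so H_2 ≅ Z.

(K is a triangulation of the torus T^2.)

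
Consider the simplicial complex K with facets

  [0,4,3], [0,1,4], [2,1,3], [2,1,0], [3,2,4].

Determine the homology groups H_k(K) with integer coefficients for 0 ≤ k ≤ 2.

H_0 = Z,  H_1 = Z,  H_2 = 0.

Take the total order 0 < 1 < 2 < 3 < 4 on the vertex set. Then K (dimension 2) consists of the simplices:

  0-simplices (5): [0], [1], [2], [3], [4]
  1-simplices (10): [0,1], [0,2], [0,3], [0,4], [1,2], [1,3], [1,4], [2,3], [2,4], [3,4]
  2-simplices (5): [0,1,2], [0,1,4], [0,3,4], [1,2,3], [2,3,4]

so the chain groups are C_0 ≅ Z^5, C_1 ≅ Z^10, C_2 ≅ Z^5.

Boundary ∂_1: C_1 → C_0 is given by ∂[p,q] = [q] − [p]. For instance
  ∂[2,4] = [4] − [2].
As a 5×10 matrix over Z this has rank 4, with invariant factors (1,1,1,1).

The boundary map ∂_2: C_2 → C_1 sends each 2-simplex [p,q,r] to [q,r] − [p,r] + [p,q]. For instance
  ∂[0,3,4] = [3,4] − [0,4] + [0,3],
  ∂[1,2,3] = [2,3] − [1,3] + [1,2].
The 10×5 boundary matrix has rank 5 and Smith normal form diag(1,1,1,1,1).

Reading off H_k = ker ∂_k / im ∂_{k+1}:

  H_0: rank C_0 − rank ∂_1 = 5 − 4 = 1, and the invariant factors of ∂_1 are all 1, so H_0 ≅ Z.
  H_1: rank ker ∂_1 − rank ∂_2 = (10 − 4) − 5 = 1, and the invariant factors of ∂_2 are all 1, so H_1 ≅ Z.
  H_2: rank ker ∂_2 − rank ∂_3 = (5 − 5) − 0 = 0, and there is no ∂_3, so H_2 ≅ 0.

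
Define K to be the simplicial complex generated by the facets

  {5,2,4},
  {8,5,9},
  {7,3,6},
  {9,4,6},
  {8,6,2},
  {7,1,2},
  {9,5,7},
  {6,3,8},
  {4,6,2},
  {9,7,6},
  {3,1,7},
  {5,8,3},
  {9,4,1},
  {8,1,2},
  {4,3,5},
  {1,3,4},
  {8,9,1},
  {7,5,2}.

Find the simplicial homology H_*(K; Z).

H_0 = Z,  H_1 = Z^2,  H_2 = Z.

Order the vertices as 1 < 2 < 3 < 4 < 5 < 6 < 7 < 8 < 9. Listing each simplex with vertices in this order, K has dimension 2 with simplices:

  0-simplices (9): [1], [2], [3], [4], [5], [6], [7], [8], [9]
  1-simplices (27): (27 of them)
  2-simplices (18): [1,2,7], [1,2,8], [1,3,4], [1,3,7], [1,4,9], [1,8,9], [2,4,5], [2,4,6], [2,5,7], [2,6,8], [3,4,5], [3,5,8], [3,6,7], [3,6,8], [4,6,9], [5,7,9], [5,8,9], [6,7,9]

Hence C_0 ≅ Z^9, C_1 ≅ Z^27, C_2 ≅ Z^18.

Boundary ∂_1: C_1 → C_0 is given by ∂[p,q] = [q] − [p].
This gives a 9×27 integer matrix of rank 8; reducing to Smith normal form yields diagonal entries (1,1,1,1,1,1,1,1).

Boundary ∂_2: C_2 → C_1 sends each 2-simplex [p,q,r] to [q,r] − [p,r] + [p,q]. For instance
  ∂[1,3,7] = [3,7] − [1,7] + [1,3],
  ∂[2,4,6] = [4,6] − [2,6] + [2,4].
The 27×18 boundary matrix has rank 17 and Smith normal form diag(1,1,1,1,1,1,1,1,1,1,1,1,1,1,1,1,1).

From H_k ≅ ker(∂_k) / im(∂_{k+1}) we obtain:

  H_0: rank C_0 − rank ∂_1 = 9 − 8 = 1, and the invariant factors of ∂_1 are all 1, so H_0 = Z.
  H_1: rank ker ∂_1 − rank ∂_2 = (27 − 8) − 17 = 2, and the invariant factors of ∂_2 are all 1, so H_1 = Z^2.
  H_2: rank ker ∂_2 − rank ∂_3 = (18 − 17) − 0 = 1, and there is no ∂_3, so H_2 = Z.

(K is a triangulation of the torus T^2.)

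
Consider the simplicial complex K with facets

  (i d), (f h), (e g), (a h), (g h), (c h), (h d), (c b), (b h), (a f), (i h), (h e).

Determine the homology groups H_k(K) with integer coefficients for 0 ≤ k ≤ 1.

H_0 ≅ Z,  H_1 ≅ Z^4.

K has 9 vertices, 12 edges.
rank ∂_0 = 0, rank ∂_1 = 8 ⇒ b_0 = 9 − 0 − 8 = 1; all invariant factors of ∂_1 are 1 so no torsion. So H_0 = Z.
rank ∂_1 = 8, rank ∂_2 = 0 ⇒ b_1 = 12 − 8 − 0 = 4. So H_1 = Z^4.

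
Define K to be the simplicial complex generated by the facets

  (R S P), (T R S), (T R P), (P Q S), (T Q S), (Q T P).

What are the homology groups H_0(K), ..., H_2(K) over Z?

H_0 = Z,  H_1 = 0,  H_2 = Z.

We work with the vertex ordering P < Q < R < S < T. The simplices of K, each written with vertices in increasing order, are:

  0-simplices (5): P, Q, R, S, T
  1-simplices (9): PQ, PR, PS, PT, QS, QT, RS, RT, ST
  2-simplices (6): PQS, PQT, PRS, PRT, QST, RST

so the chain groups are C_0 ≅ Z^5, C_1 ≅ Z^9, C_2 ≅ Z^6.

Boundary ∂_1: C_1 → C_0 is given by ∂[p,q] = [q] − [p].
As a 5×9 matrix over Z this has rank 4, with invariant factors (1,1,1,1).

Boundary ∂_2: C_2 → C_1 maps a triangle to the signed sum of its edges. For instance
  ∂PRT = RT − PT + PR,
  ∂QST = ST − QT + QS.
As a 9×6 matrix over Z this has rank 5, with invariant factors (1,1,1,1,1).

Now H_k = ker ∂_k / im ∂_{k+1}, so:

  H_0: rank C_0 − rank ∂_1 = 5 − 4 = 1, and the invariant factors of ∂_1 are all 1, so H_0 ≅ Z.
  H_1: rank ker ∂_1 − rank ∂_2 = (9 − 4) − 5 = 0, and the invariant factors of ∂_2 are all 1, so H_1 ≅ 0.
  H_2: rank ker ∂_2 − rank ∂_3 = (6 − 5) − 0 = 1, and there is no ∂_3, so H_2 ≅ Z.

As a check, the Euler characteristic is 5 − 9 + 6 = 2, which agrees with 1 − 0 + 1 = 2.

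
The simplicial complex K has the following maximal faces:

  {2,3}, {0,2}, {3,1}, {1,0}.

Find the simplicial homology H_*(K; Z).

Order the vertices as 0 < 1 < 2 < 3. Listing each simplex with vertices in this order, K has dimension 1 with simplices:

  0-simplices (4): [0], [1], [2], [3]
  1-simplices (4): [0,1], [0,2], [1,3], [2,3]

Hence C_0 ≅ Z^4, C_1 ≅ Z^4.

The boundary map ∂_1: C_1 → C_0 sends each edge [p,q] (with p < q) to q − p.
This gives a 4×4 integer matrix of rank 3; reducing to Smith normal form yields diagonal entries (1,1,1).

Now H_k = ker ∂_k / im ∂_{k+1}, so:

  H_0: rank C_0 − rank ∂_1 = 4 − 3 = 1, and the invariant factors of ∂_1 are all 1, so H_0 ≅ Z.
  H_1: rank ker ∂_1 − rank ∂_2 = (4 − 3) − 0 = 1, and there is no ∂_2, so H_1 ≅ Z.

H_0 ≅ Z,  H_1 ≅ Z.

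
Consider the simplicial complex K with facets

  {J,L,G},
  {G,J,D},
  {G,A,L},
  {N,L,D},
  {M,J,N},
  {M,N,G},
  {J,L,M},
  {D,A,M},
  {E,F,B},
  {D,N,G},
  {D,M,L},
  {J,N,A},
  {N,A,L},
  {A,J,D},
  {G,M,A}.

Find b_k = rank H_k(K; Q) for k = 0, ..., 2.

b_0 = 2, b_1 = 2, b_2 = 1.

Fix the vertex order A < B < D < E < F < G < J < L < M < N and write every simplex with vertices in increasing order. Then dim K = 2 and the simplices of K are:

  0-simplices (10): A, B, D, E, F, G, J, L, M, N
  1-simplices (24): AD, AG, AJ, AL, AM, AN, BE, BF, DG, DJ, DL, DM, DN, EF, GJ, GL, GM, GN, JL, JM, JN, LM, LN, MN
  2-simplices (15): ADJ, ADM, AGL, AGM, AJN, ALN, BEF, DGJ, DGN, DLM, DLN, GJL, GMN, JLM, JMN

Hence C_0 ≅ Z^10, C_1 ≅ Z^24, C_2 ≅ Z^15.

Boundary ∂_1: C_1 → C_0 sends each edge [p,q] (with p < q) to q − p. For instance
  ∂AM = M − A.
As a 10×24 matrix over Z this has rank 8, with invariant factors (1,1,1,1,1,1,1,1).

Boundary ∂_2: C_2 → C_1 maps a triangle to the signed sum of its edges. For instance
  ∂DLN = LN − DN + DL,
  ∂DGJ = GJ − DJ + DG.
As a 24×15 matrix over Z this has rank 14, with invariant factors (1,1,1,1,1,1,1,1,1,1,1,1,1,1).

Reading off H_k = ker ∂_k / im ∂_{k+1}:

  H_0: rank C_0 − rank ∂_1 = 10 − 8 = 2, and the invariant factors of ∂_1 are all 1, so H_0 = Z^2.
  H_1: rank ker ∂_1 − rank ∂_2 = (24 − 8) − 14 = 2, and the invariant factors of ∂_2 are all 1, so H_1 = Z^2.
  H_2: rank ker ∂_2 − rank ∂_3 = (15 − 14) − 0 = 1, and there is no ∂_3, so H_2 = Z.

Hence the Betti numbers are b_0 = 2, b_1 = 2, b_2 = 1.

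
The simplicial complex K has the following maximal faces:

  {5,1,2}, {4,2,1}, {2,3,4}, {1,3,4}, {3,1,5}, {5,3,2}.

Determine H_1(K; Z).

H_1 = 0.

We work with the vertex ordering 1 < 2 < 3 < 4 < 5. The simplices of K, each written with vertices in increasing order, are:

  0-simplices (5): [1], [2], [3], [4], [5]
  1-simplices (9): [1,2], [1,3], [1,4], [1,5], [2,3], [2,4], [2,5], [3,4], [3,5]
  2-simplices (6): [1,2,4], [1,2,5], [1,3,4], [1,3,5], [2,3,4], [2,3,5]

giving chain groups C_0 ≅ Z^5, C_1 ≅ Z^9, C_2 ≅ Z^6.

The boundary map ∂_1: C_1 → C_0 sends each edge [p,q] (with p < q) to q − p. For instance
  ∂[3,4] = [4] − [3].
This gives a 5×9 integer matrix of rank 4; reducing to Smith normal form yields diagonal entries (1,1,1,1).

Boundary ∂_2: C_2 → C_1 acts by ∂[p,q,r] = [q,r] − [p,r] + [p,q]. For instance
  ∂[1,3,4] = [3,4] − [1,4] + [1,3],
  ∂[2,3,5] = [3,5] − [2,5] + [2,3].
The 9×6 boundary matrix has rank 5 and Smith normal form diag(1,1,1,1,1).

Computing H_k = (kernel of ∂_k) / (image of ∂_{k+1}):

  H_1: rank ker ∂_1 − rank ∂_2 = (9 − 4) − 5 = 0, and the invariant factors of ∂_2 are all 1, so H_1 = 0.

(K is a triangulation of the 2-sphere S^2.)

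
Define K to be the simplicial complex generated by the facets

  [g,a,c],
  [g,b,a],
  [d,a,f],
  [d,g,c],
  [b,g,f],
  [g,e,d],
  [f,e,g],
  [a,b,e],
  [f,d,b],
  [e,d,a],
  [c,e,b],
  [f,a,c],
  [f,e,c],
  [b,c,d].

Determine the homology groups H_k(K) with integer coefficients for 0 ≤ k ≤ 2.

Take the total order a < b < c < d < e < f < g on the vertex set. Then K (dimension 2) consists of the simplices:

  0-simplices (7): a, b, c, d, e, f, g
  1-simplices (21): ab, ac, ad, ae, af, ag, bc, bd, be, bf, bg, cd, ce, cf, cg, de, df, dg, ef, eg, fg
  2-simplices (14): abe, abg, acf, acg, ade, adf, bcd, bce, bdf, bfg, cdg, cef, deg, efg

Hence C_0 ≅ Z^7, C_1 ≅ Z^21, C_2 ≅ Z^14.

The boundary map ∂_1: C_1 → C_0 maps an edge to its endpoints' difference, ∂[p,q] = q − p. For instance
  ∂bg = g − b.
The resulting 7×21 matrix has rank 6, and its Smith normal form has invariant factors (1,1,1,1,1,1).

Boundary ∂_2: C_2 → C_1 sends each 2-simplex [p,q,r] to [q,r] − [p,r] + [p,q]. For instance
  ∂bdf = df − bf + bd,
  ∂bce = ce − be + bc.
The resulting 21×14 matrix has rank 13, and its Smith normal form has invariant factors (1,1,1,1,1,1,1,1,1,1,1,1,1).

Computing H_k = (kernel of ∂_k) / (image of ∂_{k+1}):

  H_0: rank C_0 − rank ∂_1 = 7 − 6 = 1, and the invariant factors of ∂_1 are all 1, so H_0 = Z.
  H_1: rank ker ∂_1 − rank ∂_2 = (21 − 6) − 13 = 2, and the invariant factors of ∂_2 are all 1, so H_1 = Z^2.
  H_2: rank ker ∂_2 − rank ∂_3 = (14 − 13) − 0 = 1, and there is no ∂_3, so H_2 = Z.

As a check, the Euler characteristic is 7 − 21 + 14 = 0, which agrees with 1 − 2 + 1 = 0.

H_0 ≅ Z,  H_1 ≅ Z^2,  H_2 ≅ Z.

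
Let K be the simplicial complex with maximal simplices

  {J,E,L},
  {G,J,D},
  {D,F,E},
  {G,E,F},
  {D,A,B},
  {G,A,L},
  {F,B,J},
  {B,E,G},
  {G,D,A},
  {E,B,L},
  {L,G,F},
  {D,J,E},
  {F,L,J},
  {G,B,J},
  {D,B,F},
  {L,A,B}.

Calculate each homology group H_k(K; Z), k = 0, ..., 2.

H_0 = Z,  H_1 = Z^2,  H_2 = Z.

Order the vertices as A < B < D < E < F < G < J < L. Listing each simplex with vertices in this order, K has dimension 2 with simplices:

  0-simplices (8): A, B, D, E, F, G, J, L
  1-simplices (24): AB, AD, AG, AL, BD, BE, BF, BG, BJ, BL, DE, DF, DG, DJ, EF, EG, EJ, EL, FG, FJ, FL, GJ, GL, JL
  2-simplices (16): ABD, ABL, ADG, AGL, BDF, BEG, BEL, BFJ, BGJ, DEF, DEJ, DGJ, EFG, EJL, FGL, FJL

giving chain groups C_0 ≅ Z^8, C_1 ≅ Z^24, C_2 ≅ Z^16.

Boundary ∂_1: C_1 → C_0 maps an edge to its endpoints' difference, ∂[p,q] = q − p.
The resulting 8×24 matrix has rank 7, and its Smith normal form has invariant factors (1,1,1,1,1,1,1).

∂_2: C_2 → C_1 acts by ∂[p,q,r] = [q,r] − [p,r] + [p,q]. For instance
  ∂ADG = DG − AG + AD,
  ∂BEL = EL − BL + BE.
The resulting 24×16 matrix has rank 15, and its Smith normal form has invariant factors (1,1,1,1,1,1,1,1,1,1,1,1,1,1,1).

From H_k ≅ ker(∂_k) / im(∂_{k+1}) we obtain:

  H_0: rank C_0 − rank ∂_1 = 8 − 7 = 1, and the invariant factors of ∂_1 are all 1, so H_0 ≅ Z.
  H_1: rank ker ∂_1 − rank ∂_2 = (24 − 7) − 15 = 2, and the invariant factors of ∂_2 are all 1, so H_1 ≅ Z^2.
  H_2: rank ker ∂_2 − rank ∂_3 = (16 − 15) − 0 = 1, and there is no ∂_3, so H_2 ≅ Z.

As a check, the Euler characteristic is 8 − 24 + 16 = 0, which agrees with 1 − 2 + 1 = 0.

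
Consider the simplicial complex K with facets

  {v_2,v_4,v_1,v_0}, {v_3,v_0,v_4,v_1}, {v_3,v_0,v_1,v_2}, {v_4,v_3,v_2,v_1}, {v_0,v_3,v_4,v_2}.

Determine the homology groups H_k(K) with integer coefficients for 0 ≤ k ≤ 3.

We work with the vertex ordering v_0 < v_1 < v_2 < v_3 < v_4. The simplices of K, each written with vertices in increasing order, are:

  0-simplices (5): [v_0], [v_1], [v_2], [v_3], [v_4]
  1-simplices (10): [v_0,v_1], [v_0,v_2], [v_0,v_3], [v_0,v_4], [v_1,v_2], [v_1,v_3], [v_1,v_4], [v_2,v_3], [v_2,v_4], [v_3,v_4]
  2-simplices (10): [v_0,v_1,v_2], [v_0,v_1,v_3], [v_0,v_1,v_4], [v_0,v_2,v_3], [v_0,v_2,v_4], [v_0,v_3,v_4], [v_1,v_2,v_3], [v_1,v_2,v_4], [v_1,v_3,v_4], [v_2,v_3,v_4]
  3-simplices (5): [v_0,v_1,v_2,v_3], [v_0,v_1,v_2,v_4], [v_0,v_1,v_3,v_4], [v_0,v_2,v_3,v_4], [v_1,v_2,v_3,v_4]

Hence C_0 ≅ Z^5, C_1 ≅ Z^10, C_2 ≅ Z^10, C_3 ≅ Z^5.

∂_1: C_1 → C_0 maps an edge to its endpoints' difference, ∂[p,q] = q − p. For instance
  ∂[v_3,v_4] = [v_4] − [v_3].
This gives a 5×10 integer matrix of rank 4; reducing to Smith normal form yields diagonal entries (1,1,1,1).

∂_2: C_2 → C_1 sends each 2-simplex [p,q,r] to [q,r] − [p,r] + [p,q]. For instance
  ∂[v_0,v_2,v_4] = [v_2,v_4] − [v_0,v_4] + [v_0,v_2],
  ∂[v_0,v_2,v_3] = [v_2,v_3] − [v_0,v_3] + [v_0,v_2].
As a 10×10 matrix over Z this has rank 6, with invariant factors (1,1,1,1,1,1).

The boundary map ∂_3: C_3 → C_2 sends each 3-simplex σ to the alternating sum Σ_i (−1)^i (σ with its i-th vertex removed). For instance
  ∂[v_1,v_2,v_3,v_4] = [v_2,v_3,v_4] − [v_1,v_3,v_4] + [v_1,v_2,v_4] − [v_1,v_2,v_3],
  ∂[v_0,v_2,v_3,v_4] = [v_2,v_3,v_4] − [v_0,v_3,v_4] + [v_0,v_2,v_4] − [v_0,v_2,v_3].
The 10×5 boundary matrix has rank 4 and Smith normal form diag(1,1,1,1).

From H_k ≅ ker(∂_k) / im(∂_{k+1}) we obtain:

  H_0: rank C_0 − rank ∂_1 = 5 − 4 = 1, and the invariant factors of ∂_1 are all 1, so H_0 = Z.
  H_1: rank ker ∂_1 − rank ∂_2 = (10 − 4) − 6 = 0, and the invariant factors of ∂_2 are all 1, so H_1 = 0.
  H_2: rank ker ∂_2 − rank ∂_3 = (10 − 6) − 4 = 0, and the invariant factors of ∂_3 are all 1, so H_2 = 0.
  H_3: rank ker ∂_3 − rank ∂_4 = (5 − 4) − 0 = 1, and there is no ∂_4, so H_3 = Z.

As a check, the Euler characteristic is 5 − 10 + 10 − 5 = 0, which agrees with 1 − 0 + 0 − 1 = 0.
(K is a triangulation of the 3-sphere S^3.)

H_0 ≅ Z,  H_1 = 0,  H_2 = 0,  H_3 ≅ Z.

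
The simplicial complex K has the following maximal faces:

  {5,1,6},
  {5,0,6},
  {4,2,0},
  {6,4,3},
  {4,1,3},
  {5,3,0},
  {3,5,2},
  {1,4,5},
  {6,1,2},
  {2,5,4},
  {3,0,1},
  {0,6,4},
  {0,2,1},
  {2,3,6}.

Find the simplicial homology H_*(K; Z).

H_0 = Z,  H_1 = Z^2,  H_2 = Z.

Order the vertices as 0 < 1 < 2 < 3 < 4 < 5 < 6. Listing each simplex with vertices in this order, K has dimension 2 with simplices:

  0-simplices (7): [0], [1], [2], [3], [4], [5], [6]
  1-simplices (21): [0,1], [0,2], [0,3], [0,4], [0,5], [0,6], [1,2], [1,3], [1,4], [1,5], [1,6], [2,3], [2,4], [2,5], [2,6], [3,4], [3,5], [3,6], [4,5], [4,6], [5,6]
  2-simplices (14): [0,1,2], [0,1,3], [0,2,4], [0,3,5], [0,4,6], [0,5,6], [1,2,6], [1,3,4], [1,4,5], [1,5,6], [2,3,5], [2,3,6], [2,4,5], [3,4,6]

giving chain groups C_0 ≅ Z^7, C_1 ≅ Z^21, C_2 ≅ Z^14.

∂_1: C_1 → C_0 maps an edge to its endpoints' difference, ∂[p,q] = q − p. For instance
  ∂[1,3] = [3] − [1].
The 7×21 boundary matrix has rank 6 and Smith normal form diag(1,1,1,1,1,1).

Boundary ∂_2: C_2 → C_1 acts by ∂[p,q,r] = [q,r] − [p,r] + [p,q]. For instance
  ∂[0,1,2] = [1,2] − [0,2] + [0,1],
  ∂[2,4,5] = [4,5] − [2,5] + [2,4].
This gives a 21×14 integer matrix of rank 13; reducing to Smith normal form yields diagonal entries (1,1,1,1,1,1,1,1,1,1,1,1,1).

Reading off H_k = ker ∂_k / im ∂_{k+1}:

  H_0: rank C_0 − rank ∂_1 = 7 − 6 = 1, and the invariant factors of ∂_1 are all 1, so H_0 ≅ Z.
  H_1: rank ker ∂_1 − rank ∂_2 = (21 − 6) − 13 = 2, and the invariant factors of ∂_2 are all 1, so H_1 ≅ Z^2.
  H_2: rank ker ∂_2 − rank ∂_3 = (14 − 13) − 0 = 1, and there is no ∂_3, so H_2 ≅ Z.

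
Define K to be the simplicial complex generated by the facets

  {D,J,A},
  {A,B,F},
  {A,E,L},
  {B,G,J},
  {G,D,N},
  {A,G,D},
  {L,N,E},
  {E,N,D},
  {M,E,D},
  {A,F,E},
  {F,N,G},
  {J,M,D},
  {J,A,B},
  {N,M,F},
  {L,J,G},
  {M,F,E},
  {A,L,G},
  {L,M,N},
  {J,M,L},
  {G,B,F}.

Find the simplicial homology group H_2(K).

We work with the vertex ordering A < B < D < E < F < G < J < L < M < N. The simplices of K, each written with vertices in increasing order, are:

  0-simplices (10): A, B, D, E, F, G, J, L, M, N
  1-simplices (30): AB, AD, AE, AF, AG, AJ, AL, BF, BG, BJ, DE, DG, DJ, DM, DN, EF, EL, EM, EN, FG, FM, FN, GJ, GL, GN, JL, JM, LM, LN, MN
  2-simplices (20): ABF, ABJ, ADG, ADJ, AEF, AEL, AGL, BFG, BGJ, DEM, DEN, DGN, DJM, EFM, ELN, FGN, FMN, GJL, JLM, LMN

giving chain groups C_0 ≅ Z^10, C_1 ≅ Z^30, C_2 ≅ Z^20.

Boundary ∂_1: C_1 → C_0 maps an edge to its endpoints' difference, ∂[p,q] = q − p. For instance
  ∂LM = M − L.
The resulting 10×30 matrix has rank 9, and its Smith normal form has invariant factors (1,1,1,1,1,1,1,1,1).

Boundary ∂_2: C_2 → C_1 maps a triangle to the signed sum of its edges. For instance
  ∂EFM = FM − EM + EF,
  ∂JLM = LM − JM + JL.
This gives a 30×20 integer matrix of rank 20; reducing to Smith normal form yields diagonal entries (1,1,1,1,1,1,1,1,1,1,1,1,1,1,1,1,1,1,1,2).

Computing H_k = (kernel of ∂_k) / (image of ∂_{k+1}):

  H_2: rank ker ∂_2 − rank ∂_3 = (20 − 20) − 0 = 0, and there is no ∂_3, so H_2 ≅ 0.

H_2 ≅ 0.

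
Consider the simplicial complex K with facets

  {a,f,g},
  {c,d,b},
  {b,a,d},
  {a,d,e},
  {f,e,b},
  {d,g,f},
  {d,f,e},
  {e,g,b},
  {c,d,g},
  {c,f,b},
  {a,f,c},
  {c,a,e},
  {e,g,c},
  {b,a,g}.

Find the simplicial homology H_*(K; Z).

K has 7 vertices, 21 edges, 14 triangles.
rank ∂_0 = 0, rank ∂_1 = 6 ⇒ b_0 = 7 − 0 − 6 = 1; all invariant factors of ∂_1 are 1 so no torsion. So H_0 ≅ Z.
rank ∂_1 = 6, rank ∂_2 = 13 ⇒ b_1 = 21 − 6 − 13 = 2; all invariant factors of ∂_2 are 1 so no torsion. So H_1 ≅ Z^2.
rank ∂_2 = 13, rank ∂_3 = 0 ⇒ b_2 = 14 − 13 − 0 = 1. So H_2 ≅ Z.

H_0 ≅ Z,  H_1 ≅ Z^2,  H_2 ≅ Z.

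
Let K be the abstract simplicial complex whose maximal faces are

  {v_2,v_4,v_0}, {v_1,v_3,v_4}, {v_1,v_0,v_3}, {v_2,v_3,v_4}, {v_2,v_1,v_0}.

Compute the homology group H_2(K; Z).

We work with the vertex ordering v_0 < v_1 < v_2 < v_3 < v_4. The simplices of K, each written with vertices in increasing order, are:

  0-simplices (5): [v_0], [v_1], [v_2], [v_3], [v_4]
  1-simplices (10): [v_0,v_1], [v_0,v_2], [v_0,v_3], [v_0,v_4], [v_1,v_2], [v_1,v_3], [v_1,v_4], [v_2,v_3], [v_2,v_4], [v_3,v_4]
  2-simplices (5): [v_0,v_1,v_2], [v_0,v_1,v_3], [v_0,v_2,v_4], [v_1,v_3,v_4], [v_2,v_3,v_4]

Hence C_0 ≅ Z^5, C_1 ≅ Z^10, C_2 ≅ Z^5.

∂_1: C_1 → C_0 maps an edge to its endpoints' difference, ∂[p,q] = q − p. For instance
  ∂[v_3,v_4] = [v_4] − [v_3].
The resulting 5×10 matrix has rank 4, and its Smith normal form has invariant factors (1,1,1,1).

The boundary map ∂_2: C_2 → C_1 sends each 2-simplex [p,q,r] to [q,r] − [p,r] + [p,q]. For instance
  ∂[v_1,v_3,v_4] = [v_3,v_4] − [v_1,v_4] + [v_1,v_3],
  ∂[v_0,v_1,v_3] = [v_1,v_3] − [v_0,v_3] + [v_0,v_1].
The resulting 10×5 matrix has rank 5, and its Smith normal form has invariant factors (1,1,1,1,1).

Computing H_k = (kernel of ∂_k) / (image of ∂_{k+1}):

  H_2: rank ker ∂_2 − rank ∂_3 = (5 − 5) − 0 = 0, and there is no ∂_3, so H_2 ≅ 0.

H_2 ≅ 0.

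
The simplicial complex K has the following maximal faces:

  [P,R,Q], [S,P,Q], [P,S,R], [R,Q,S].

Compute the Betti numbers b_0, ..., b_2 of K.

K has 4 vertices, 6 edges, 4 triangles.
rank ∂_0 = 0, rank ∂_1 = 3 ⇒ b_0 = 4 − 0 − 3 = 1; all invariant factors of ∂_1 are 1 so no torsion. So H_0 ≅ Z.
rank ∂_1 = 3, rank ∂_2 = 3 ⇒ b_1 = 6 − 3 − 3 = 0; all invariant factors of ∂_2 are 1 so no torsion. So H_1 ≅ 0.
rank ∂_2 = 3, rank ∂_3 = 0 ⇒ b_2 = 4 − 3 − 0 = 1. So H_2 ≅ Z.

b_0 = 1, b_1 = 0, b_2 = 1.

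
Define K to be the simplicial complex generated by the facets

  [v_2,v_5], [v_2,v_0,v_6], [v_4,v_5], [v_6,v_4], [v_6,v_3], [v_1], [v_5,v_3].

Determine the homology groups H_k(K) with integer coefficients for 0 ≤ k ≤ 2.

H_0 = Z^2,  H_1 = Z^2,  H_2 = 0.

Order the vertices as v_0 < v_1 < v_2 < v_3 < v_4 < v_5 < v_6. Listing each simplex with vertices in this order, K has dimension 2 with simplices:

  0-simplices (7): [v_0], [v_1], [v_2], [v_3], [v_4], [v_5], [v_6]
  1-simplices (8): [v_0,v_2], [v_0,v_6], [v_2,v_5], [v_2,v_6], [v_3,v_5], [v_3,v_6], [v_4,v_5], [v_4,v_6]
  2-simplices (1): [v_0,v_2,v_6]

giving chain groups C_0 ≅ Z^7, C_1 ≅ Z^8, C_2 ≅ Z^1.

The boundary map ∂_1: C_1 → C_0 sends each edge [p,q] (with p < q) to q − p.
The 7×8 boundary matrix has rank 5 and Smith normal form diag(1,1,1,1,1).

∂_2: C_2 → C_1 acts by ∂[p,q,r] = [q,r] − [p,r] + [p,q]. For instance
  ∂[v_0,v_2,v_6] = [v_2,v_6] − [v_0,v_6] + [v_0,v_2].
This gives a 8×1 integer matrix of rank 1; reducing to Smith normal form yields diagonal entries (1).

Computing H_k = (kernel of ∂_k) / (image of ∂_{k+1}):

  H_0: rank C_0 − rank ∂_1 = 7 − 5 = 2, and the invariant factors of ∂_1 are all 1, so H_0 = Z^2.
  H_1: rank ker ∂_1 − rank ∂_2 = (8 − 5) − 1 = 2, and the invariant factors of ∂_2 are all 1, so H_1 = Z^2.
  H_2: rank ker ∂_2 − rank ∂_3 = (1 − 1) − 0 = 0, and there is no ∂_3, so H_2 = 0.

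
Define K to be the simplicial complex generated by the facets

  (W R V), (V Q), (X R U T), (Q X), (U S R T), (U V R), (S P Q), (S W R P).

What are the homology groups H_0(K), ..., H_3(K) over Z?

H_0 = Z,  H_1 = Z^2,  H_2 = 0,  H_3 = 0.

K has 9 vertices, 21 edges, 14 triangles, 3 3-simplices.
rank ∂_0 = 0, rank ∂_1 = 8 ⇒ b_0 = 9 − 0 − 8 = 1; all invariant factors of ∂_1 are 1 so no torsion. So H_0 = Z.
rank ∂_1 = 8, rank ∂_2 = 11 ⇒ b_1 = 21 − 8 − 11 = 2; all invariant factors of ∂_2 are 1 so no torsion. So H_1 = Z^2.
rank ∂_2 = 11, rank ∂_3 = 3 ⇒ b_2 = 14 − 11 − 3 = 0; all invariant factors of ∂_3 are 1 so no torsion. So H_2 = 0.
rank ∂_3 = 3, rank ∂_4 = 0 ⇒ b_3 = 3 − 3 − 0 = 0. So H_3 = 0.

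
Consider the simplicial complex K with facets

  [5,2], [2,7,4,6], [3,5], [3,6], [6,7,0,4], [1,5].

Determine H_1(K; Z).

H_1 ≅ Z.

Fix the vertex order 0 < 1 < 2 < 3 < 4 < 5 < 6 < 7 and write every simplex with vertices in increasing order. Then dim K = 3 and the simplices of K are:

  0-simplices (8): [0], [1], [2], [3], [4], [5], [6], [7]
  1-simplices (13): [0,4], [0,6], [0,7], [1,5], [2,4], [2,5], [2,6], [2,7], [3,5], [3,6], [4,6], [4,7], [6,7]
  2-simplices (7): [0,4,6], [0,4,7], [0,6,7], [2,4,6], [2,4,7], [2,6,7], [4,6,7]
  3-simplices (2): [0,4,6,7], [2,4,6,7]

giving chain groups C_0 ≅ Z^8, C_1 ≅ Z^13, C_2 ≅ Z^7, C_3 ≅ Z^2.

The boundary map ∂_1: C_1 → C_0 maps an edge to its endpoints' difference, ∂[p,q] = q − p. For instance
  ∂[2,4] = [4] − [2].
The resulting 8×13 matrix has rank 7, and its Smith normal form has invariant factors (1,1,1,1,1,1,1).

∂_2: C_2 → C_1 acts by ∂[p,q,r] = [q,r] − [p,r] + [p,q]. For instance
  ∂[0,4,7] = [4,7] − [0,7] + [0,4],
  ∂[2,4,7] = [4,7] − [2,7] + [2,4].
The 13×7 boundary matrix has rank 5 and Smith normal form diag(1,1,1,1,1).

Boundary ∂_3: C_3 → C_2 sends each 3-simplex σ to the alternating sum Σ_i (−1)^i (σ with its i-th vertex removed). For instance
  ∂[0,4,6,7] = [4,6,7] − [0,6,7] + [0,4,7] − [0,4,6],
  ∂[2,4,6,7] = [4,6,7] − [2,6,7] + [2,4,7] − [2,4,6].
The resulting 7×2 matrix has rank 2, and its Smith normal form has invariant factors (1,1).

Reading off H_k = ker ∂_k / im ∂_{k+1}:

  H_1: rank ker ∂_1 − rank ∂_2 = (13 − 7) − 5 = 1, and the invariant factors of ∂_2 are all 1, so H_1 = Z.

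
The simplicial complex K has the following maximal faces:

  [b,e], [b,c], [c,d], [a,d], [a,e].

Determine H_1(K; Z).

Fix the vertex order a < b < c < d < e and write every simplex with vertices in increasing order. Then dim K = 1 and the simplices of K are:

  0-simplices (5): a, b, c, d, e
  1-simplices (5): ad, ae, bc, be, cd

Hence C_0 ≅ Z^5, C_1 ≅ Z^5.

∂_1: C_1 → C_0 sends each edge [p,q] (with p < q) to q − p.
The resulting 5×5 matrix has rank 4, and its Smith normal form has invariant factors (1,1,1,1).

Now H_k = ker ∂_k / im ∂_{k+1}, so:

  H_1: rank ker ∂_1 − rank ∂_2 = (5 − 4) − 0 = 1, and there is no ∂_2, so H_1 ≅ Z.

(K is a triangulation of the circle S^1.)

H_1 = Z.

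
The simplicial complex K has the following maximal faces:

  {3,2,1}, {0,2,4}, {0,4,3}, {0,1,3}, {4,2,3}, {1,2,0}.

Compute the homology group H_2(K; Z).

Take the total order 0 < 1 < 2 < 3 < 4 on the vertex set. Then K (dimension 2) consists of the simplices:

  0-simplices (5): [0], [1], [2], [3], [4]
  1-simplices (9): [0,1], [0,2], [0,3], [0,4], [1,2], [1,3], [2,3], [2,4], [3,4]
  2-simplices (6): [0,1,2], [0,1,3], [0,2,4], [0,3,4], [1,2,3], [2,3,4]

so the chain groups are C_0 ≅ Z^5, C_1 ≅ Z^9, C_2 ≅ Z^6.

The boundary map ∂_1: C_1 → C_0 is given by ∂[p,q] = [q] − [p].
This gives a 5×9 integer matrix of rank 4; reducing to Smith normal form yields diagonal entries (1,1,1,1).

Boundary ∂_2: C_2 → C_1 acts by ∂[p,q,r] = [q,r] − [p,r] + [p,q]. For instance
  ∂[2,3,4] = [3,4] − [2,4] + [2,3],
  ∂[0,1,2] = [1,2] − [0,2] + [0,1].
As a 9×6 matrix over Z this has rank 5, with invariant factors (1,1,1,1,1).

From H_k ≅ ker(∂_k) / im(∂_{k+1}) we obtain:

  H_2: rank ker ∂_2 − rank ∂_3 = (6 − 5) − 0 = 1, and there is no ∂_3, so H_2 ≅ Z.

(K is a triangulation of the 2-sphere S^2.)

H_2 ≅ Z.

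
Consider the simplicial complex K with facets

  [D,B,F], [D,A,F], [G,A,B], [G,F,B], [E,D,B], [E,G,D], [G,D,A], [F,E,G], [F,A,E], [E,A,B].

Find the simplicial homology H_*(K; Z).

H_0 ≅ Z,  H_1 ≅ Z/2,  H_2 = 0.

Take the total order A < B < D < E < F < G on the vertex set. Then K (dimension 2) consists of the simplices:

  0-simplices (6): A, B, D, E, F, G
  1-simplices (15): AB, AD, AE, AF, AG, BD, BE, BF, BG, DE, DF, DG, EF, EG, FG
  2-simplices (10): ABE, ABG, ADF, ADG, AEF, BDE, BDF, BFG, DEG, EFG

Hence C_0 ≅ Z^6, C_1 ≅ Z^15, C_2 ≅ Z^10.

Boundary ∂_1: C_1 → C_0 sends each edge [p,q] (with p < q) to q − p.
The 6×15 boundary matrix has rank 5 and Smith normal form diag(1,1,1,1,1).

∂_2: C_2 → C_1 sends each 2-simplex [p,q,r] to [q,r] − [p,r] + [p,q]. For instance
  ∂DEG = EG − DG + DE,
  ∂ADG = DG − AG + AD.
This gives a 15×10 integer matrix of rank 10; reducing to Smith normal form yields diagonal entries (1,1,1,1,1,1,1,1,1,2).

From H_k ≅ ker(∂_k) / im(∂_{k+1}) we obtain:

  H_0: rank C_0 − rank ∂_1 = 6 − 5 = 1, and the invariant factors of ∂_1 are all 1, so H_0 ≅ Z.
  H_1: rank ker ∂_1 − rank ∂_2 = (15 − 5) − 10 = 0, and ∂_2 has invariant factor 2 > 1, so H_1 ≅ Z/2.
  H_2: rank ker ∂_2 − rank ∂_3 = (10 − 10) − 0 = 0, and there is no ∂_3, so H_2 ≅ 0.

As a check, the Euler characteristic is 6 − 15 + 10 = 1, which agrees with 1 − 0 + 0 = 1.
(K is a triangulation of the real projective plane RP^2.)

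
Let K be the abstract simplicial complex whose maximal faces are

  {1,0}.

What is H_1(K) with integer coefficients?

Fix the vertex order 0 < 1 and write every simplex with vertices in increasing order. Then dim K = 1 and the simplices of K are:

  0-simplices (2): [0], [1]
  1-simplices (1): [0,1]

so the chain groups are C_0 ≅ Z^2, C_1 ≅ Z^1.

∂_1: C_1 → C_0 sends each edge [p,q] (with p < q) to q − p.
This gives a 2×1 integer matrix of rank 1; reducing to Smith normal form yields diagonal entries (1).

From H_k ≅ ker(∂_k) / im(∂_{k+1}) we obtain:

  H_1: rank ker ∂_1 − rank ∂_2 = (1 − 1) − 0 = 0, and there is no ∂_2, so H_1 = 0.

H_1 = 0.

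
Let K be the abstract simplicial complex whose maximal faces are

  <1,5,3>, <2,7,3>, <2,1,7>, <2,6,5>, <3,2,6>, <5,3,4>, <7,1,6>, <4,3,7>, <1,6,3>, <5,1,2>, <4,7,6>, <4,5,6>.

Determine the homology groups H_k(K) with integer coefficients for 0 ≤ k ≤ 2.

Take the total order 1 < 2 < 3 < 4 < 5 < 6 < 7 on the vertex set. Then K (dimension 2) consists of the simplices:

  0-simplices (7): [1], [2], [3], [4], [5], [6], [7]
  1-simplices (18): [1,2], [1,3], [1,5], [1,6], [1,7], [2,3], [2,5], [2,6], [2,7], [3,4], [3,5], [3,6], [3,7], [4,5], [4,6], [4,7], [5,6], [6,7]
  2-simplices (12): [1,2,5], [1,2,7], [1,3,5], [1,3,6], [1,6,7], [2,3,6], [2,3,7], [2,5,6], [3,4,5], [3,4,7], [4,5,6], [4,6,7]

giving chain groups C_0 ≅ Z^7, C_1 ≅ Z^18, C_2 ≅ Z^12.

Boundary ∂_1: C_1 → C_0 maps an edge to its endpoints' difference, ∂[p,q] = q − p. For instance
  ∂[3,5] = [5] − [3].
The resulting 7×18 matrix has rank 6, and its Smith normal form has invariant factors (1,1,1,1,1,1).

∂_2: C_2 → C_1 sends each 2-simplex [p,q,r] to [q,r] − [p,r] + [p,q]. For instance
  ∂[4,5,6] = [5,6] − [4,6] + [4,5],
  ∂[3,4,5] = [4,5] − [3,5] + [3,4].
This gives a 18×12 integer matrix of rank 12; reducing to Smith normal form yields diagonal entries (1,1,1,1,1,1,1,1,1,1,1,2).

Now H_k = ker ∂_k / im ∂_{k+1}, so:

  H_0: rank C_0 − rank ∂_1 = 7 − 6 = 1, and the invariant factors of ∂_1 are all 1, so H_0 = Z.
  H_1: rank ker ∂_1 − rank ∂_2 = (18 − 6) − 12 = 0, and ∂_2 has invariant factor 2 > 1, so H_1 = Z/2.
  H_2: rank ker ∂_2 − rank ∂_3 = (12 − 12) − 0 = 0, and there is no ∂_3, so H_2 = 0.

As a check, the Euler characteristic is 7 − 18 + 12 = 1, which agrees with 1 − 0 + 0 = 1.

H_0 = Z,  H_1 = Z/2,  H_2 = 0.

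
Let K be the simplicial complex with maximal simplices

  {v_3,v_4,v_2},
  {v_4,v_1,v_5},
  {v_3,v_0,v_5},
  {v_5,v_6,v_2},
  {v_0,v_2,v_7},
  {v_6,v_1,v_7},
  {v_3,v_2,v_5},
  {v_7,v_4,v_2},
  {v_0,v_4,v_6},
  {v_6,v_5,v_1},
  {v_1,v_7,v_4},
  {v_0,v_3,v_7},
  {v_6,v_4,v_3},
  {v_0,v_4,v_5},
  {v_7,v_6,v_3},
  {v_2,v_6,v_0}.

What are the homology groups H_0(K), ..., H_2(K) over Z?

H_0 = Z,  H_1 = Z^2,  H_2 = Z.

We work with the vertex ordering v_0 < v_1 < v_2 < v_3 < v_4 < v_5 < v_6 < v_7. The simplices of K, each written with vertices in increasing order, are:

  0-simplices (8): [v_0], [v_1], [v_2], [v_3], [v_4], [v_5], [v_6], [v_7]
  1-simplices (24): (24 of them)
  2-simplices (16): (16 of them)

giving chain groups C_0 ≅ Z^8, C_1 ≅ Z^24, C_2 ≅ Z^16.

Boundary ∂_1: C_1 → C_0 sends each edge [p,q] (with p < q) to q − p. For instance
  ∂[v_0,v_3] = [v_3] − [v_0].
This gives a 8×24 integer matrix of rank 7; reducing to Smith normal form yields diagonal entries (1,1,1,1,1,1,1).

The boundary map ∂_2: C_2 → C_1 sends each 2-simplex [p,q,r] to [q,r] − [p,r] + [p,q]. For instance
  ∂[v_0,v_3,v_5] = [v_3,v_5] − [v_0,v_5] + [v_0,v_3],
  ∂[v_0,v_3,v_7] = [v_3,v_7] − [v_0,v_7] + [v_0,v_3].
The 24×16 boundary matrix has rank 15 and Smith normal form diag(1,1,1,1,1,1,1,1,1,1,1,1,1,1,1).

From H_k ≅ ker(∂_k) / im(∂_{k+1}) we obtain:

  H_0: rank C_0 − rank ∂_1 = 8 − 7 = 1, and the invariant factors of ∂_1 are all 1, so H_0 = Z.
  H_1: rank ker ∂_1 − rank ∂_2 = (24 − 7) − 15 = 2, and the invariant factors of ∂_2 are all 1, so H_1 = Z^2.
  H_2: rank ker ∂_2 − rank ∂_3 = (16 − 15) − 0 = 1, and there is no ∂_3, so H_2 = Z.

As a check, the Euler characteristic is 8 − 24 + 16 = 0, which agrees with 1 − 2 + 1 = 0.
(K is a triangulation of the torus T^2.)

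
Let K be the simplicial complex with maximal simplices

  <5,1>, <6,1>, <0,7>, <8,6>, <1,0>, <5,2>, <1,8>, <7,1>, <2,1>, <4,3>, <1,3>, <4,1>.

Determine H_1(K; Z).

H_1 = Z^4.

Fix the vertex order 0 < 1 < 2 < 3 < 4 < 5 < 6 < 7 < 8 and write every simplex with vertices in increasing order. Then dim K = 1 and the simplices of K are:

  0-simplices (9): [0], [1], [2], [3], [4], [5], [6], [7], [8]
  1-simplices (12): [0,1], [0,7], [1,2], [1,3], [1,4], [1,5], [1,6], [1,7], [1,8], [2,5], [3,4], [6,8]

giving chain groups C_0 ≅ Z^9, C_1 ≅ Z^12.

∂_1: C_1 → C_0 maps an edge to its endpoints' difference, ∂[p,q] = q − p.
This gives a 9×12 integer matrix of rank 8; reducing to Smith normal form yields diagonal entries (1,1,1,1,1,1,1,1).

Computing H_k = (kernel of ∂_k) / (image of ∂_{k+1}):

  H_1: rank ker ∂_1 − rank ∂_2 = (12 − 8) − 0 = 4, and there is no ∂_2, so H_1 ≅ Z^4.

(K is a triangulation of a wedge of 4 circles.)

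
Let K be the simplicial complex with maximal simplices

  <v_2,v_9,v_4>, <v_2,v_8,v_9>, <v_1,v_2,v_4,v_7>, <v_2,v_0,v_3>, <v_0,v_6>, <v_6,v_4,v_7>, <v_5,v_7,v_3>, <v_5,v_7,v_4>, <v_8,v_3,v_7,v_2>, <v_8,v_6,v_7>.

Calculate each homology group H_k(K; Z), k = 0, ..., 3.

H_0 ≅ Z,  H_1 ≅ Z,  H_2 = 0,  H_3 = 0.

Fix the vertex order v_0 < v_1 < v_2 < v_3 < v_4 < v_5 < v_6 < v_7 < v_8 < v_9 and write every simplex with vertices in increasing order. Then dim K = 3 and the simplices of K are:

  0-simplices (10): [v_0], [v_1], [v_2], [v_3], [v_4], [v_5], [v_6], [v_7], [v_8], [v_9]
  1-simplices (23): (23 of them)
  2-simplices (15): (15 of them)
  3-simplices (2): [v_1,v_2,v_4,v_7], [v_2,v_3,v_7,v_8]

giving chain groups C_0 ≅ Z^10, C_1 ≅ Z^23, C_2 ≅ Z^15, C_3 ≅ Z^2.

∂_1: C_1 → C_0 is given by ∂[p,q] = [q] − [p].
The resulting 10×23 matrix has rank 9, and its Smith normal form has invariant factors (1,1,1,1,1,1,1,1,1).

∂_2: C_2 → C_1 maps a triangle to the signed sum of its edges. For instance
  ∂[v_2,v_3,v_8] = [v_3,v_8] − [v_2,v_8] + [v_2,v_3],
  ∂[v_2,v_4,v_7] = [v_4,v_7] − [v_2,v_7] + [v_2,v_4].
The resulting 23×15 matrix has rank 13, and its Smith normal form has invariant factors (1,1,1,1,1,1,1,1,1,1,1,1,1).

Boundary ∂_3: C_3 → C_2 sends each 3-simplex σ to the alternating sum Σ_i (−1)^i (σ with its i-th vertex removed). For instance
  ∂[v_2,v_3,v_7,v_8] = [v_3,v_7,v_8] − [v_2,v_7,v_8] + [v_2,v_3,v_8] − [v_2,v_3,v_7],
  ∂[v_1,v_2,v_4,v_7] = [v_2,v_4,v_7] − [v_1,v_4,v_7] + [v_1,v_2,v_7] − [v_1,v_2,v_4].
The 15×2 boundary matrix has rank 2 and Smith normal form diag(1,1).

From H_k ≅ ker(∂_k) / im(∂_{k+1}) we obtain:

  H_0: rank C_0 − rank ∂_1 = 10 − 9 = 1, and the invariant factors of ∂_1 are all 1, so H_0 = Z.
  H_1: rank ker ∂_1 − rank ∂_2 = (23 − 9) − 13 = 1, and the invariant factors of ∂_2 are all 1, so H_1 = Z.
  H_2: rank ker ∂_2 − rank ∂_3 = (15 − 13) − 2 = 0, and the invariant factors of ∂_3 are all 1, so H_2 = 0.
  H_3: rank ker ∂_3 − rank ∂_4 = (2 − 2) − 0 = 0, and there is no ∂_4, so H_3 = 0.

As a check, the Euler characteristic is 10 − 23 + 15 − 2 = 0, which agrees with 1 − 1 + 0 − 0 = 0.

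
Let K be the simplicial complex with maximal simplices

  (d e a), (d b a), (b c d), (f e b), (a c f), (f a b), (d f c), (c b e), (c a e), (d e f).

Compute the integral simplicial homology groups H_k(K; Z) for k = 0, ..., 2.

Take the total order a < b < c < d < e < f on the vertex set. Then K (dimension 2) consists of the simplices:

  0-simplices (6): a, b, c, d, e, f
  1-simplices (15): ab, ac, ad, ae, af, bc, bd, be, bf, cd, ce, cf, de, df, ef
  2-simplices (10): abd, abf, ace, acf, ade, bcd, bce, bef, cdf, def

so the chain groups are C_0 ≅ Z^6, C_1 ≅ Z^15, C_2 ≅ Z^10.

The boundary map ∂_1: C_1 → C_0 sends each edge [p,q] (with p < q) to q − p. For instance
  ∂ab = b − a.
This gives a 6×15 integer matrix of rank 5; reducing to Smith normal form yields diagonal entries (1,1,1,1,1).

Boundary ∂_2: C_2 → C_1 acts by ∂[p,q,r] = [q,r] − [p,r] + [p,q]. For instance
  ∂acf = cf − af + ac,
  ∂bcd = cd − bd + bc.
The 15×10 boundary matrix has rank 10 and Smith normal form diag(1,1,1,1,1,1,1,1,1,2).

Reading off H_k = ker ∂_k / im ∂_{k+1}:

  H_0: rank C_0 − rank ∂_1 = 6 − 5 = 1, and the invariant factors of ∂_1 are all 1, so H_0 ≅ Z.
  H_1: rank ker ∂_1 − rank ∂_2 = (15 − 5) − 10 = 0, and ∂_2 has invariant factor 2 > 1, so H_1 ≅ Z/2Z.
  H_2: rank ker ∂_2 − rank ∂_3 = (10 − 10) − 0 = 0, and there is no ∂_3, so H_2 ≅ 0.

As a check, the Euler characteristic is 6 − 15 + 10 = 1, which agrees with 1 − 0 + 0 = 1.

H_0 = Z,  H_1 = Z/2Z,  H_2 = 0.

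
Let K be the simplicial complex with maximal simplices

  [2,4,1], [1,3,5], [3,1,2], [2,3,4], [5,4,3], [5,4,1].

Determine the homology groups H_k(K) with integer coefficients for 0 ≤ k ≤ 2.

We work with the vertex ordering 1 < 2 < 3 < 4 < 5. The simplices of K, each written with vertices in increasing order, are:

  0-simplices (5): [1], [2], [3], [4], [5]
  1-simplices (9): [1,2], [1,3], [1,4], [1,5], [2,3], [2,4], [3,4], [3,5], [4,5]
  2-simplices (6): [1,2,3], [1,2,4], [1,3,5], [1,4,5], [2,3,4], [3,4,5]

so the chain groups are C_0 ≅ Z^5, C_1 ≅ Z^9, C_2 ≅ Z^6.

Boundary ∂_1: C_1 → C_0 maps an edge to its endpoints' difference, ∂[p,q] = q − p. For instance
  ∂[4,5] = [5] − [4].
The resulting 5×9 matrix has rank 4, and its Smith normal form has invariant factors (1,1,1,1).

Boundary ∂_2: C_2 → C_1 acts by ∂[p,q,r] = [q,r] − [p,r] + [p,q]. For instance
  ∂[3,4,5] = [4,5] − [3,5] + [3,4],
  ∂[2,3,4] = [3,4] − [2,4] + [2,3].
As a 9×6 matrix over Z this has rank 5, with invariant factors (1,1,1,1,1).

Now H_k = ker ∂_k / im ∂_{k+1}, so:

  H_0: rank C_0 − rank ∂_1 = 5 − 4 = 1, and the invariant factors of ∂_1 are all 1, so H_0 = Z.
  H_1: rank ker ∂_1 − rank ∂_2 = (9 − 4) − 5 = 0, and the invariant factors of ∂_2 are all 1, so H_1 = 0.
  H_2: rank ker ∂_2 − rank ∂_3 = (6 − 5) − 0 = 1, and there is no ∂_3, so H_2 = Z.

As a check, the Euler characteristic is 5 − 9 + 6 = 2, which agrees with 1 − 0 + 1 = 2.

H_0 ≅ Z,  H_1 = 0,  H_2 ≅ Z.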